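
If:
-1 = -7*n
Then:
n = 1/7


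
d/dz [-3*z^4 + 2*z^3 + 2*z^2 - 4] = 2*z*(-6*z^2 + 3*z + 2)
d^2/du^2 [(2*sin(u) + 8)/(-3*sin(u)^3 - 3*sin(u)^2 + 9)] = 2*(4*sin(u)^7 + 39*sin(u)^6 + 39*sin(u)^5 + sin(u)^4 + 60*sin(u)^3 - 12*sin(u)^2 - 81*sin(u) - 24)/(3*(sin(u)^3 + sin(u)^2 - 3)^3)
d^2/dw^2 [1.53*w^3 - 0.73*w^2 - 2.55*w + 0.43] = 9.18*w - 1.46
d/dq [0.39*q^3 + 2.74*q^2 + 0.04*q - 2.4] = 1.17*q^2 + 5.48*q + 0.04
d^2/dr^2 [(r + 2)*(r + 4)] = 2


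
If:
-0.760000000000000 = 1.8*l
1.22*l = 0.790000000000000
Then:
No Solution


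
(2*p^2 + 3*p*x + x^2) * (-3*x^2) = -6*p^2*x^2 - 9*p*x^3 - 3*x^4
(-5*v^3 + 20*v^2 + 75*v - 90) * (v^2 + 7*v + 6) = -5*v^5 - 15*v^4 + 185*v^3 + 555*v^2 - 180*v - 540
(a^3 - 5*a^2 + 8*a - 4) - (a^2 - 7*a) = a^3 - 6*a^2 + 15*a - 4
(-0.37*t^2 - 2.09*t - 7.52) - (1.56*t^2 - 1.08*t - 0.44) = -1.93*t^2 - 1.01*t - 7.08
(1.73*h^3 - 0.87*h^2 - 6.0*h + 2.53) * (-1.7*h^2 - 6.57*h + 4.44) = -2.941*h^5 - 9.8871*h^4 + 23.5971*h^3 + 31.2562*h^2 - 43.2621*h + 11.2332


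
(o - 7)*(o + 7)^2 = o^3 + 7*o^2 - 49*o - 343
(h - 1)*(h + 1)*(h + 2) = h^3 + 2*h^2 - h - 2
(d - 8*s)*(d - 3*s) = d^2 - 11*d*s + 24*s^2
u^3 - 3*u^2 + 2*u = u*(u - 2)*(u - 1)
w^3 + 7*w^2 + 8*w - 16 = (w - 1)*(w + 4)^2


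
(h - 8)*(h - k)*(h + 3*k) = h^3 + 2*h^2*k - 8*h^2 - 3*h*k^2 - 16*h*k + 24*k^2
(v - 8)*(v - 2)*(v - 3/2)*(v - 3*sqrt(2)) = v^4 - 23*v^3/2 - 3*sqrt(2)*v^3 + 31*v^2 + 69*sqrt(2)*v^2/2 - 93*sqrt(2)*v - 24*v + 72*sqrt(2)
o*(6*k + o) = 6*k*o + o^2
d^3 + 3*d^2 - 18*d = d*(d - 3)*(d + 6)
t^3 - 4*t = t*(t - 2)*(t + 2)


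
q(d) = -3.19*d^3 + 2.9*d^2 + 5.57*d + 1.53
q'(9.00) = -717.40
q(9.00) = -2038.95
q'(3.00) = -63.16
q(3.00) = -41.79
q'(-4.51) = -215.24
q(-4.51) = 328.03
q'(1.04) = 1.25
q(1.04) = 6.87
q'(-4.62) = -225.49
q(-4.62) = 352.26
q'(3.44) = -87.73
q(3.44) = -74.85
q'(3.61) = -98.21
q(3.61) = -90.65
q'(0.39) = 6.38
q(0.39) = 3.95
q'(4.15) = -135.18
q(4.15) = -153.41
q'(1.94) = -19.20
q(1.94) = -0.04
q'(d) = -9.57*d^2 + 5.8*d + 5.57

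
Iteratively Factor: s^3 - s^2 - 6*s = (s - 3)*(s^2 + 2*s) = (s - 3)*(s + 2)*(s)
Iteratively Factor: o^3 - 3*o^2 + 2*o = (o)*(o^2 - 3*o + 2) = o*(o - 2)*(o - 1)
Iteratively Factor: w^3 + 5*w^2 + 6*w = (w + 3)*(w^2 + 2*w) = (w + 2)*(w + 3)*(w)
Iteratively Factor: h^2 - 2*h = (h)*(h - 2)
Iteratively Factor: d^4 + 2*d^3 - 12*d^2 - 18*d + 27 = (d - 1)*(d^3 + 3*d^2 - 9*d - 27) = (d - 1)*(d + 3)*(d^2 - 9) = (d - 1)*(d + 3)^2*(d - 3)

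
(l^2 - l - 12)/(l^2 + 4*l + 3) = (l - 4)/(l + 1)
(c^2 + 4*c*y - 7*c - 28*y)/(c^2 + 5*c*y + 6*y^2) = (c^2 + 4*c*y - 7*c - 28*y)/(c^2 + 5*c*y + 6*y^2)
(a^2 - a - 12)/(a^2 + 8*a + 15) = (a - 4)/(a + 5)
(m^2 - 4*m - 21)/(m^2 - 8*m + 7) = (m + 3)/(m - 1)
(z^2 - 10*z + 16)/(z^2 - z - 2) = (z - 8)/(z + 1)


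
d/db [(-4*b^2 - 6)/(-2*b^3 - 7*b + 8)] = 2*(4*b*(2*b^3 + 7*b - 8) - (2*b^2 + 3)*(6*b^2 + 7))/(2*b^3 + 7*b - 8)^2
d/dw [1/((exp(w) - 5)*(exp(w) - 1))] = 2*(3 - exp(w))*exp(w)/(exp(4*w) - 12*exp(3*w) + 46*exp(2*w) - 60*exp(w) + 25)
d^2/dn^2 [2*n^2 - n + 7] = 4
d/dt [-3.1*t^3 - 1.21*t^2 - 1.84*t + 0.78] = -9.3*t^2 - 2.42*t - 1.84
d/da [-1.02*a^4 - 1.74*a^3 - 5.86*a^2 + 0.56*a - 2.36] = -4.08*a^3 - 5.22*a^2 - 11.72*a + 0.56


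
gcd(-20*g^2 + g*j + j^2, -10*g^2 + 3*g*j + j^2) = 5*g + j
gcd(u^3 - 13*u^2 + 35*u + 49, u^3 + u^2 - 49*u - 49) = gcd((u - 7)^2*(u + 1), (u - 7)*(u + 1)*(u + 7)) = u^2 - 6*u - 7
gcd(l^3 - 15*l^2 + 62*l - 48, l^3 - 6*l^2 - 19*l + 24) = l^2 - 9*l + 8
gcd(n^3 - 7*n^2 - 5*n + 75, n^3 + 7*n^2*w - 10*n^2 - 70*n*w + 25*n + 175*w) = n^2 - 10*n + 25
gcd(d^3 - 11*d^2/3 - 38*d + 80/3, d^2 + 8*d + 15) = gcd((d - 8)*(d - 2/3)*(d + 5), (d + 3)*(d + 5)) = d + 5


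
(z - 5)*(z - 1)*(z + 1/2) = z^3 - 11*z^2/2 + 2*z + 5/2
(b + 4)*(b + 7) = b^2 + 11*b + 28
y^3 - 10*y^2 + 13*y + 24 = (y - 8)*(y - 3)*(y + 1)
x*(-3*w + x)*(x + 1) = -3*w*x^2 - 3*w*x + x^3 + x^2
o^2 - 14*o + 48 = (o - 8)*(o - 6)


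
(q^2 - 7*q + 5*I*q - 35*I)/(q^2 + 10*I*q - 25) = (q - 7)/(q + 5*I)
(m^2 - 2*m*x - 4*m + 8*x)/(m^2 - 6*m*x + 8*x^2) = (4 - m)/(-m + 4*x)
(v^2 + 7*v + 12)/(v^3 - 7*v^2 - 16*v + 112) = (v + 3)/(v^2 - 11*v + 28)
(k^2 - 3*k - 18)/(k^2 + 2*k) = (k^2 - 3*k - 18)/(k*(k + 2))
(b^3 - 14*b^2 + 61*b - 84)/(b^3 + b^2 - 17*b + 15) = (b^2 - 11*b + 28)/(b^2 + 4*b - 5)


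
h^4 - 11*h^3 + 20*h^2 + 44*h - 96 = (h - 8)*(h - 3)*(h - 2)*(h + 2)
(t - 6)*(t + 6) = t^2 - 36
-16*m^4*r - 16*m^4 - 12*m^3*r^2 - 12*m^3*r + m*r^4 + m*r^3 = (-4*m + r)*(2*m + r)^2*(m*r + m)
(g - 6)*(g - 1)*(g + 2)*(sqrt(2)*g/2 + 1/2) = sqrt(2)*g^4/2 - 5*sqrt(2)*g^3/2 + g^3/2 - 4*sqrt(2)*g^2 - 5*g^2/2 - 4*g + 6*sqrt(2)*g + 6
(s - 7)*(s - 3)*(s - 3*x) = s^3 - 3*s^2*x - 10*s^2 + 30*s*x + 21*s - 63*x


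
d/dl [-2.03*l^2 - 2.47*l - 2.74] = -4.06*l - 2.47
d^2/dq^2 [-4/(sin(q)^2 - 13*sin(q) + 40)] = 4*(4*sin(q)^4 - 39*sin(q)^3 + 3*sin(q)^2 + 598*sin(q) - 258)/(sin(q)^2 - 13*sin(q) + 40)^3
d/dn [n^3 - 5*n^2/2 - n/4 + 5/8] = 3*n^2 - 5*n - 1/4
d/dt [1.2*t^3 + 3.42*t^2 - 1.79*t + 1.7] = 3.6*t^2 + 6.84*t - 1.79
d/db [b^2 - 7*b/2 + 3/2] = 2*b - 7/2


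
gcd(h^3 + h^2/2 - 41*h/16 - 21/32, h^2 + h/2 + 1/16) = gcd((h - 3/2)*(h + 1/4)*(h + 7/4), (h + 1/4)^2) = h + 1/4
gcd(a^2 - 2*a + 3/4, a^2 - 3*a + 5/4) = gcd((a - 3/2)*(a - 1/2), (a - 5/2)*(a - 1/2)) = a - 1/2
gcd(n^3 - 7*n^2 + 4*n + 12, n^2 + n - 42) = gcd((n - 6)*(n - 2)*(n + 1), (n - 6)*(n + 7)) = n - 6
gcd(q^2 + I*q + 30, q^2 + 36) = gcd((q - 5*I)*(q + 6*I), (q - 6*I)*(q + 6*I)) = q + 6*I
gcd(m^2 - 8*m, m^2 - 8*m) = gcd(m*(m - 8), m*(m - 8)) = m^2 - 8*m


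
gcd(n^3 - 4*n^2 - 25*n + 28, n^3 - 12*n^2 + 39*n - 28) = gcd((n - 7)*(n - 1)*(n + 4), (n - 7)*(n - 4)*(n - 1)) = n^2 - 8*n + 7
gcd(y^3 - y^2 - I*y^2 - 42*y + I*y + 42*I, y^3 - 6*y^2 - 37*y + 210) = y^2 - y - 42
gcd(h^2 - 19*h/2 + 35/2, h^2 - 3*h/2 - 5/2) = h - 5/2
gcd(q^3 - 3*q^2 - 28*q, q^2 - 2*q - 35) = q - 7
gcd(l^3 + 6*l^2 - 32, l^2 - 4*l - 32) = l + 4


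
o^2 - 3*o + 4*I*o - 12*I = (o - 3)*(o + 4*I)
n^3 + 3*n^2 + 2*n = n*(n + 1)*(n + 2)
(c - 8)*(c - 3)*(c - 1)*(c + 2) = c^4 - 10*c^3 + 11*c^2 + 46*c - 48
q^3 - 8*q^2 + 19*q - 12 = (q - 4)*(q - 3)*(q - 1)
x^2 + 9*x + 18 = (x + 3)*(x + 6)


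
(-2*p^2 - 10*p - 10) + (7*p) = -2*p^2 - 3*p - 10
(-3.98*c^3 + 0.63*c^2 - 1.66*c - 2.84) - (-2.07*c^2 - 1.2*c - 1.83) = -3.98*c^3 + 2.7*c^2 - 0.46*c - 1.01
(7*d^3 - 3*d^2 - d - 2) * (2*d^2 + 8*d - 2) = 14*d^5 + 50*d^4 - 40*d^3 - 6*d^2 - 14*d + 4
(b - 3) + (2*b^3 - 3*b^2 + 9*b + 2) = 2*b^3 - 3*b^2 + 10*b - 1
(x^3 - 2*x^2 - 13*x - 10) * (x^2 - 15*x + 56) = x^5 - 17*x^4 + 73*x^3 + 73*x^2 - 578*x - 560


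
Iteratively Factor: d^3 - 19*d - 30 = (d + 2)*(d^2 - 2*d - 15) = (d - 5)*(d + 2)*(d + 3)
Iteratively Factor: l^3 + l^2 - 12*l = (l - 3)*(l^2 + 4*l) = l*(l - 3)*(l + 4)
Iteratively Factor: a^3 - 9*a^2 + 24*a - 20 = (a - 5)*(a^2 - 4*a + 4) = (a - 5)*(a - 2)*(a - 2)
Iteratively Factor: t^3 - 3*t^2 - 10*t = (t - 5)*(t^2 + 2*t) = t*(t - 5)*(t + 2)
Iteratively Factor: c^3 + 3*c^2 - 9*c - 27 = (c + 3)*(c^2 - 9) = (c + 3)^2*(c - 3)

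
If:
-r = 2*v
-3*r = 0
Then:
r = 0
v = 0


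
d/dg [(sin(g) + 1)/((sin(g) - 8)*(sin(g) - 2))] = (-2*sin(g) + cos(g)^2 + 25)*cos(g)/((sin(g) - 8)^2*(sin(g) - 2)^2)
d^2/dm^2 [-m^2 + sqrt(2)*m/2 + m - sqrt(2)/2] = -2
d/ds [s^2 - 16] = 2*s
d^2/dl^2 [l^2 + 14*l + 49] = 2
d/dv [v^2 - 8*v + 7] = 2*v - 8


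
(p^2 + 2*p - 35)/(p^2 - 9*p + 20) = (p + 7)/(p - 4)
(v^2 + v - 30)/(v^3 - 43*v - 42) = (v - 5)/(v^2 - 6*v - 7)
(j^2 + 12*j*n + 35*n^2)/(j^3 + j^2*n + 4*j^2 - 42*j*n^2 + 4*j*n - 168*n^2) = (j + 5*n)/(j^2 - 6*j*n + 4*j - 24*n)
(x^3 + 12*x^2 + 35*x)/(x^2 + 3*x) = (x^2 + 12*x + 35)/(x + 3)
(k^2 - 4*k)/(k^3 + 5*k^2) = (k - 4)/(k*(k + 5))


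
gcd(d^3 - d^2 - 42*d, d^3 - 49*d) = d^2 - 7*d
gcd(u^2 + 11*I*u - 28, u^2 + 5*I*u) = 1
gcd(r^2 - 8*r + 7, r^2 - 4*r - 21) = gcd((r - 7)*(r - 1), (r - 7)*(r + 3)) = r - 7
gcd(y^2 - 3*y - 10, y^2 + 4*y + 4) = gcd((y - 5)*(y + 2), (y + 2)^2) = y + 2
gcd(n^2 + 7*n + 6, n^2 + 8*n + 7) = n + 1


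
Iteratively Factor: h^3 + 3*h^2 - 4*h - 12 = (h - 2)*(h^2 + 5*h + 6) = (h - 2)*(h + 2)*(h + 3)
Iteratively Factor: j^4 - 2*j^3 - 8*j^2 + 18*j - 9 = (j - 3)*(j^3 + j^2 - 5*j + 3) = (j - 3)*(j - 1)*(j^2 + 2*j - 3) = (j - 3)*(j - 1)*(j + 3)*(j - 1)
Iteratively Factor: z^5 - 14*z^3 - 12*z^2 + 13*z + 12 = (z + 3)*(z^4 - 3*z^3 - 5*z^2 + 3*z + 4) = (z + 1)*(z + 3)*(z^3 - 4*z^2 - z + 4) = (z + 1)^2*(z + 3)*(z^2 - 5*z + 4) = (z - 4)*(z + 1)^2*(z + 3)*(z - 1)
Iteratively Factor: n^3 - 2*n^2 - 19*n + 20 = (n - 1)*(n^2 - n - 20) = (n - 5)*(n - 1)*(n + 4)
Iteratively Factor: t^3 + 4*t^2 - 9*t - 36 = (t - 3)*(t^2 + 7*t + 12) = (t - 3)*(t + 3)*(t + 4)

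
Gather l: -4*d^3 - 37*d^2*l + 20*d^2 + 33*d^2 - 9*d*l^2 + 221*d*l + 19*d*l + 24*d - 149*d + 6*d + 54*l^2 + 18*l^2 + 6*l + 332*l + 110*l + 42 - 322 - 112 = -4*d^3 + 53*d^2 - 119*d + l^2*(72 - 9*d) + l*(-37*d^2 + 240*d + 448) - 392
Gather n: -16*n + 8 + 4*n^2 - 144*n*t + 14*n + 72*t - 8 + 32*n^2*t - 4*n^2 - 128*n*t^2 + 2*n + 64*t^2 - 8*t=32*n^2*t + n*(-128*t^2 - 144*t) + 64*t^2 + 64*t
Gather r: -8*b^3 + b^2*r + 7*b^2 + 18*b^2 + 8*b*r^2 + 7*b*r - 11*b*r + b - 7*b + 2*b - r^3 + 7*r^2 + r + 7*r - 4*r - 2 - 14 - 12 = -8*b^3 + 25*b^2 - 4*b - r^3 + r^2*(8*b + 7) + r*(b^2 - 4*b + 4) - 28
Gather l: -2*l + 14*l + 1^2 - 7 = 12*l - 6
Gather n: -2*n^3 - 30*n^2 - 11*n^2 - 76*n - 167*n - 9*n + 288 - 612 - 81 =-2*n^3 - 41*n^2 - 252*n - 405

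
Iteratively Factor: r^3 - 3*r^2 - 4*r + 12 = (r + 2)*(r^2 - 5*r + 6) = (r - 2)*(r + 2)*(r - 3)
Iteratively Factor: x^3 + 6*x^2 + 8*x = (x + 2)*(x^2 + 4*x) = (x + 2)*(x + 4)*(x)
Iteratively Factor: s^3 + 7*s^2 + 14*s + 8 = (s + 2)*(s^2 + 5*s + 4) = (s + 2)*(s + 4)*(s + 1)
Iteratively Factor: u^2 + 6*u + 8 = (u + 4)*(u + 2)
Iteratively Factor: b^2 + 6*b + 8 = (b + 2)*(b + 4)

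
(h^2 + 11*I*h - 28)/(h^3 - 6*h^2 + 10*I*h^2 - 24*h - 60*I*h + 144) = (h + 7*I)/(h^2 + 6*h*(-1 + I) - 36*I)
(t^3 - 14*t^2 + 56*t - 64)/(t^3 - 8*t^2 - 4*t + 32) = (t - 4)/(t + 2)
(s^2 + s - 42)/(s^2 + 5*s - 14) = (s - 6)/(s - 2)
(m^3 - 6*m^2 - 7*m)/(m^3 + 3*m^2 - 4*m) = (m^2 - 6*m - 7)/(m^2 + 3*m - 4)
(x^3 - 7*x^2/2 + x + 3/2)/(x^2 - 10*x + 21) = (2*x^2 - x - 1)/(2*(x - 7))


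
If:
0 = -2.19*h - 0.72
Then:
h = -0.33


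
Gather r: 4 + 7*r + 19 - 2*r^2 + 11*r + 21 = -2*r^2 + 18*r + 44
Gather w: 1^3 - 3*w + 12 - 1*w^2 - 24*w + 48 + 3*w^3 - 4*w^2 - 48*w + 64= 3*w^3 - 5*w^2 - 75*w + 125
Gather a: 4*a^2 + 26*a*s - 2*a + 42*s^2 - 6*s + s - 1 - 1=4*a^2 + a*(26*s - 2) + 42*s^2 - 5*s - 2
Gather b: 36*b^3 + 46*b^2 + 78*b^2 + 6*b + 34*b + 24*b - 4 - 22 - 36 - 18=36*b^3 + 124*b^2 + 64*b - 80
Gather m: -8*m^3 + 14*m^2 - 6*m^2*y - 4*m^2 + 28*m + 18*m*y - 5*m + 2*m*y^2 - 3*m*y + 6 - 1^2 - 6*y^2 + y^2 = -8*m^3 + m^2*(10 - 6*y) + m*(2*y^2 + 15*y + 23) - 5*y^2 + 5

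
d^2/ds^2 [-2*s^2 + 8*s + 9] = -4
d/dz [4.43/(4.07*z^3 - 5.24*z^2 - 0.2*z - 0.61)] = (-54.0903*z^2 + 46.4264*z + 0.886)/(-4.07*z^3 + 5.24*z^2 + 0.2*z + 0.61)^2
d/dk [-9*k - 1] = -9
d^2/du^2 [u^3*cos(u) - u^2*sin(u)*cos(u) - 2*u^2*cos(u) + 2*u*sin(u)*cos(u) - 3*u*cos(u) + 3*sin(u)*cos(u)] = -u^3*cos(u) - 6*u^2*sin(u) + 2*u^2*sin(2*u) + 2*u^2*cos(u) + 8*u*sin(u) - 4*sqrt(2)*u*sin(2*u + pi/4) + 9*u*cos(u) + 6*sin(u) - 7*sin(2*u) - 4*cos(u) + 4*cos(2*u)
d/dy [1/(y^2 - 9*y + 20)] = (9 - 2*y)/(y^2 - 9*y + 20)^2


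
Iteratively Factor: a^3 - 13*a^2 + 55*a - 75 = (a - 3)*(a^2 - 10*a + 25) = (a - 5)*(a - 3)*(a - 5)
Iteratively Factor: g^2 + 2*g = (g)*(g + 2)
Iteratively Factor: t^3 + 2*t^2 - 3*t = (t)*(t^2 + 2*t - 3) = t*(t + 3)*(t - 1)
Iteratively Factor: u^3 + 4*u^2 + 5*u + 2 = (u + 1)*(u^2 + 3*u + 2) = (u + 1)*(u + 2)*(u + 1)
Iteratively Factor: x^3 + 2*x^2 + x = (x)*(x^2 + 2*x + 1) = x*(x + 1)*(x + 1)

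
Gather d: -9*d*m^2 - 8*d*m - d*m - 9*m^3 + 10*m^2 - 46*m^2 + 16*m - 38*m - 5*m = d*(-9*m^2 - 9*m) - 9*m^3 - 36*m^2 - 27*m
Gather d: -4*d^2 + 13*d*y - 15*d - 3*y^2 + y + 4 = -4*d^2 + d*(13*y - 15) - 3*y^2 + y + 4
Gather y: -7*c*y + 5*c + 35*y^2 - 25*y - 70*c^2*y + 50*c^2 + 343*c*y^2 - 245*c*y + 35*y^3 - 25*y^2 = 50*c^2 + 5*c + 35*y^3 + y^2*(343*c + 10) + y*(-70*c^2 - 252*c - 25)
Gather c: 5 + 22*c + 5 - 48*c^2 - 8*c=-48*c^2 + 14*c + 10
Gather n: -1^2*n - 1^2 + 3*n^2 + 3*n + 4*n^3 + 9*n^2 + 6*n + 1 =4*n^3 + 12*n^2 + 8*n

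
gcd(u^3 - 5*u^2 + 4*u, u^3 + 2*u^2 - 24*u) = u^2 - 4*u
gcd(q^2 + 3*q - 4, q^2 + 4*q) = q + 4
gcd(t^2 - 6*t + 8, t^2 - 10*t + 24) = t - 4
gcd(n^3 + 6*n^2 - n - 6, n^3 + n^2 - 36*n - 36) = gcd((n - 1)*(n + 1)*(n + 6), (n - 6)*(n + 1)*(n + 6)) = n^2 + 7*n + 6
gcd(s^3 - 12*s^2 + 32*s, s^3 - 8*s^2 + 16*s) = s^2 - 4*s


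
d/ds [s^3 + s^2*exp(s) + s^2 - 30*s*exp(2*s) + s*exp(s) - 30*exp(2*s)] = s^2*exp(s) + 3*s^2 - 60*s*exp(2*s) + 3*s*exp(s) + 2*s - 90*exp(2*s) + exp(s)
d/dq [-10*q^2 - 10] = -20*q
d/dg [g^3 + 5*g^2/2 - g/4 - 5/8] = 3*g^2 + 5*g - 1/4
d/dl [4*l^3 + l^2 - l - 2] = 12*l^2 + 2*l - 1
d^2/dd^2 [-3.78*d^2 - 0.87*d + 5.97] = -7.56000000000000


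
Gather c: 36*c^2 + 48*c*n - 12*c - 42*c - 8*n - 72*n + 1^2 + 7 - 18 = 36*c^2 + c*(48*n - 54) - 80*n - 10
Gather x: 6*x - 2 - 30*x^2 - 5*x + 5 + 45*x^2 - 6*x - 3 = 15*x^2 - 5*x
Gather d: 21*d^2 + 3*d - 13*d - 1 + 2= 21*d^2 - 10*d + 1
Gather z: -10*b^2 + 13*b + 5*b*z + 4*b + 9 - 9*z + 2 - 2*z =-10*b^2 + 17*b + z*(5*b - 11) + 11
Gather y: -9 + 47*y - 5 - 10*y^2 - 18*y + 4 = -10*y^2 + 29*y - 10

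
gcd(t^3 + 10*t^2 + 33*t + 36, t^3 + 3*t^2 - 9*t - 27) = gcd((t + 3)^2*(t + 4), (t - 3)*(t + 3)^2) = t^2 + 6*t + 9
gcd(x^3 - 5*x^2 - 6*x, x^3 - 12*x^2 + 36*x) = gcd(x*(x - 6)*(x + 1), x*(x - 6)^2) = x^2 - 6*x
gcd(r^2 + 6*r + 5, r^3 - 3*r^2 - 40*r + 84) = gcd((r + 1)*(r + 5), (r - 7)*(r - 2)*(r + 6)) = 1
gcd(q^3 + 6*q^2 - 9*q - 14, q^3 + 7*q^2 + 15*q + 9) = q + 1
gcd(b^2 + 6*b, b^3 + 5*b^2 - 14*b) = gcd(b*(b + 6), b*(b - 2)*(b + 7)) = b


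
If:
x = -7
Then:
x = -7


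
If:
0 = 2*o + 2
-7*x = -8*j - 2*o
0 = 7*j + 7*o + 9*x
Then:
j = 67/121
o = -1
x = 42/121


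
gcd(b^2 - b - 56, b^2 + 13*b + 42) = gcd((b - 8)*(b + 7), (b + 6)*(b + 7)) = b + 7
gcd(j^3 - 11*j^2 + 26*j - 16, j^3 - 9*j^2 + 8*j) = j^2 - 9*j + 8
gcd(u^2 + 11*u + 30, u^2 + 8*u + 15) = u + 5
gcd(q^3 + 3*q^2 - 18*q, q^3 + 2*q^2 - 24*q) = q^2 + 6*q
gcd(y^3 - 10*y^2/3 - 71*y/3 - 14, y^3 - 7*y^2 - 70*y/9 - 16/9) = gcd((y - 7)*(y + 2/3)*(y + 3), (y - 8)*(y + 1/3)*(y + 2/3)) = y + 2/3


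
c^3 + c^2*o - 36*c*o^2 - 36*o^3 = (c - 6*o)*(c + o)*(c + 6*o)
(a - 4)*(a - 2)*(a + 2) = a^3 - 4*a^2 - 4*a + 16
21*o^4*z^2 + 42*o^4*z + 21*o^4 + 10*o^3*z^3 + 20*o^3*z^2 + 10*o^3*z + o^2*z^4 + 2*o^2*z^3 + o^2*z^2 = (3*o + z)*(7*o + z)*(o*z + o)^2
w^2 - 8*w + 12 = (w - 6)*(w - 2)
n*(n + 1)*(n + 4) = n^3 + 5*n^2 + 4*n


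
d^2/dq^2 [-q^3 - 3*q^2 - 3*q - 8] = -6*q - 6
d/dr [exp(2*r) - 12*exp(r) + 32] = 2*(exp(r) - 6)*exp(r)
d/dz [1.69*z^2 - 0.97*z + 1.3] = 3.38*z - 0.97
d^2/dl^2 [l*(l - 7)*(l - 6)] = 6*l - 26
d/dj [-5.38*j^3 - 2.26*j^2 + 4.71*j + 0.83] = -16.14*j^2 - 4.52*j + 4.71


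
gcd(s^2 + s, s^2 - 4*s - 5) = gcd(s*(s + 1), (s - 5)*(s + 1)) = s + 1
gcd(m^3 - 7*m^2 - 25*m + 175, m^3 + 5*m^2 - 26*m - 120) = m - 5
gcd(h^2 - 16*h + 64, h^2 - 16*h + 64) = h^2 - 16*h + 64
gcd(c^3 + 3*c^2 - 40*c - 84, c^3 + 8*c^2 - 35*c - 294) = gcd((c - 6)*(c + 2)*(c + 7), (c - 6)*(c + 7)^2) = c^2 + c - 42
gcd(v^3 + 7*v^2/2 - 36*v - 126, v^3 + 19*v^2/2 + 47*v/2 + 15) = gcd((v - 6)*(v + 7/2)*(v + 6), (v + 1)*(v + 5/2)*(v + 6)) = v + 6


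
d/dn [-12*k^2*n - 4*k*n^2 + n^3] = -12*k^2 - 8*k*n + 3*n^2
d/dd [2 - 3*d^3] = -9*d^2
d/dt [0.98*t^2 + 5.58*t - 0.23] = 1.96*t + 5.58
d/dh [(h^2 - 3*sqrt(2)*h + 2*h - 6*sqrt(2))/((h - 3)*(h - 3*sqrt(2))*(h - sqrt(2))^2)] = (-2*h^4 - 3*h^3 + 12*sqrt(2)*h^3 - 24*h^2 + 23*sqrt(2)*h^2 - 114*h - 72*sqrt(2)*h + 90*sqrt(2) + 216)/(h^7 - 9*sqrt(2)*h^6 - 6*h^6 + 69*h^5 + 54*sqrt(2)*h^5 - 360*h^4 - 173*sqrt(2)*h^4 + 672*h^3 + 552*sqrt(2)*h^3 - 864*sqrt(2)*h^2 - 792*h^2 + 216*sqrt(2)*h + 1188*h - 324*sqrt(2))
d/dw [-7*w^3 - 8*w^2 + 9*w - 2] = -21*w^2 - 16*w + 9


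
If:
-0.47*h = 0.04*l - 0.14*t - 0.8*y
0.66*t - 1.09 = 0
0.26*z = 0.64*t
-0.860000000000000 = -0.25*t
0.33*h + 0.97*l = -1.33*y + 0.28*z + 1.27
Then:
No Solution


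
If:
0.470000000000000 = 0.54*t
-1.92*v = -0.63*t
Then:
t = 0.87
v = 0.29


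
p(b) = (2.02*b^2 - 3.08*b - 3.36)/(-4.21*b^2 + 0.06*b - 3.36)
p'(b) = (4.04*b - 3.08)/(-4.21*b^2 + 0.06*b - 3.36) + (8.42*b - 0.06)*(2.02*b^2 - 3.08*b - 3.36)/(-4.21*b^2 + 0.06*b - 3.36)^2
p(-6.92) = -0.56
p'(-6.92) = -0.01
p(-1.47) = -0.44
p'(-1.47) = 0.28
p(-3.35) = -0.58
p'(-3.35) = 0.00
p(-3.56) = -0.58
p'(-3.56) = -0.00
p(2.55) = -0.06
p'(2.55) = -0.19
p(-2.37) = -0.56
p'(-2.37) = 0.05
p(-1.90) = -0.52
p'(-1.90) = 0.13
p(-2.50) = -0.57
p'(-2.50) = 0.04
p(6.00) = -0.33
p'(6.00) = -0.03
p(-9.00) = -0.55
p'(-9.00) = -0.01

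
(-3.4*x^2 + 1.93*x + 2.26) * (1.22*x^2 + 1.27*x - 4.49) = -4.148*x^4 - 1.9634*x^3 + 20.4743*x^2 - 5.7955*x - 10.1474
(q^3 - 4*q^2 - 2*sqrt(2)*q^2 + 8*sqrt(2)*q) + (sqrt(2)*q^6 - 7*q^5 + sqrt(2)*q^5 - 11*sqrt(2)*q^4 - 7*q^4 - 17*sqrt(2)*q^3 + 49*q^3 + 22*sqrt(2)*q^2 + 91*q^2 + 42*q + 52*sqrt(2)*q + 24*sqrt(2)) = sqrt(2)*q^6 - 7*q^5 + sqrt(2)*q^5 - 11*sqrt(2)*q^4 - 7*q^4 - 17*sqrt(2)*q^3 + 50*q^3 + 20*sqrt(2)*q^2 + 87*q^2 + 42*q + 60*sqrt(2)*q + 24*sqrt(2)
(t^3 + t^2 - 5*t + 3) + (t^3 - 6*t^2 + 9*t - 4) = 2*t^3 - 5*t^2 + 4*t - 1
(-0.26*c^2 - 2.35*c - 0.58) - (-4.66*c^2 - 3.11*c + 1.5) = 4.4*c^2 + 0.76*c - 2.08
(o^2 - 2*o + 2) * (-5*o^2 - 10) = -5*o^4 + 10*o^3 - 20*o^2 + 20*o - 20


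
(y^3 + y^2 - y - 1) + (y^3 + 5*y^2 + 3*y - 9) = 2*y^3 + 6*y^2 + 2*y - 10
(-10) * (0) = 0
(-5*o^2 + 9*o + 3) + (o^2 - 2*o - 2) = -4*o^2 + 7*o + 1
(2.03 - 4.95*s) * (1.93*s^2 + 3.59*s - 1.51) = -9.5535*s^3 - 13.8526*s^2 + 14.7622*s - 3.0653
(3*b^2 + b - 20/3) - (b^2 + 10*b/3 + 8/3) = 2*b^2 - 7*b/3 - 28/3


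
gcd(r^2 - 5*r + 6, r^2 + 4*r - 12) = r - 2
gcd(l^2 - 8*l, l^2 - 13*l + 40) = l - 8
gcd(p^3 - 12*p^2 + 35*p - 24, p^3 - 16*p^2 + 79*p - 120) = p^2 - 11*p + 24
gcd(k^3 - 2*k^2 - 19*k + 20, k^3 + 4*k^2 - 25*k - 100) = k^2 - k - 20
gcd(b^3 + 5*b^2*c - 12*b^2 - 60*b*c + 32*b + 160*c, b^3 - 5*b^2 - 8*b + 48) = b - 4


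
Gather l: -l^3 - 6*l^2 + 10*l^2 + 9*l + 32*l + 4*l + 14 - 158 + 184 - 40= -l^3 + 4*l^2 + 45*l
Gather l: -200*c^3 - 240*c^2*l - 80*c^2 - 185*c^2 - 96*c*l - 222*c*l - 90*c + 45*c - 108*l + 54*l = -200*c^3 - 265*c^2 - 45*c + l*(-240*c^2 - 318*c - 54)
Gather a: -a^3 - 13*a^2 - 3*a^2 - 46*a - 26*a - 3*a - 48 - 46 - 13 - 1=-a^3 - 16*a^2 - 75*a - 108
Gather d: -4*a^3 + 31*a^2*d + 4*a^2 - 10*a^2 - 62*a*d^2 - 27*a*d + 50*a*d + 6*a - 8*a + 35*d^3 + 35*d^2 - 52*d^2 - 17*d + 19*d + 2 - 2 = -4*a^3 - 6*a^2 - 2*a + 35*d^3 + d^2*(-62*a - 17) + d*(31*a^2 + 23*a + 2)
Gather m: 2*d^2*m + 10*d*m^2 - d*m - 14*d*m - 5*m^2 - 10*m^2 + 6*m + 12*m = m^2*(10*d - 15) + m*(2*d^2 - 15*d + 18)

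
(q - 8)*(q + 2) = q^2 - 6*q - 16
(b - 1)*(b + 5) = b^2 + 4*b - 5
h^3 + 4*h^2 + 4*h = h*(h + 2)^2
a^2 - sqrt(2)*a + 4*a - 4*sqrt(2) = (a + 4)*(a - sqrt(2))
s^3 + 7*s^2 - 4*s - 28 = (s - 2)*(s + 2)*(s + 7)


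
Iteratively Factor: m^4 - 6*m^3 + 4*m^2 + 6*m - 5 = (m - 1)*(m^3 - 5*m^2 - m + 5) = (m - 1)*(m + 1)*(m^2 - 6*m + 5) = (m - 5)*(m - 1)*(m + 1)*(m - 1)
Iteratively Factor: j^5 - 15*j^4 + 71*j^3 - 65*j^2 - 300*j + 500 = (j - 2)*(j^4 - 13*j^3 + 45*j^2 + 25*j - 250) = (j - 2)*(j + 2)*(j^3 - 15*j^2 + 75*j - 125) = (j - 5)*(j - 2)*(j + 2)*(j^2 - 10*j + 25) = (j - 5)^2*(j - 2)*(j + 2)*(j - 5)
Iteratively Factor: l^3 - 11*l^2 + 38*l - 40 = (l - 4)*(l^2 - 7*l + 10) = (l - 4)*(l - 2)*(l - 5)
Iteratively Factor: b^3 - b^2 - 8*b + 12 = (b - 2)*(b^2 + b - 6) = (b - 2)^2*(b + 3)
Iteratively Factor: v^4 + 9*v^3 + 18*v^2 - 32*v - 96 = (v + 4)*(v^3 + 5*v^2 - 2*v - 24) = (v + 3)*(v + 4)*(v^2 + 2*v - 8) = (v + 3)*(v + 4)^2*(v - 2)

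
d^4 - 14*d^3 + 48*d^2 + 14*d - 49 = (d - 7)^2*(d - 1)*(d + 1)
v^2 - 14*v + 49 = (v - 7)^2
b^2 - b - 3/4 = (b - 3/2)*(b + 1/2)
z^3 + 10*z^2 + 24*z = z*(z + 4)*(z + 6)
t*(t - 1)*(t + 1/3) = t^3 - 2*t^2/3 - t/3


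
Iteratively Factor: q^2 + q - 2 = (q + 2)*(q - 1)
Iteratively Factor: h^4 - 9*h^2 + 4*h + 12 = (h + 3)*(h^3 - 3*h^2 + 4) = (h - 2)*(h + 3)*(h^2 - h - 2) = (h - 2)^2*(h + 3)*(h + 1)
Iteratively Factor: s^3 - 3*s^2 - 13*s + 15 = (s - 1)*(s^2 - 2*s - 15) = (s - 5)*(s - 1)*(s + 3)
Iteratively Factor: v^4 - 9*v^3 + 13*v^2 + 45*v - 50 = (v + 2)*(v^3 - 11*v^2 + 35*v - 25) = (v - 5)*(v + 2)*(v^2 - 6*v + 5) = (v - 5)*(v - 1)*(v + 2)*(v - 5)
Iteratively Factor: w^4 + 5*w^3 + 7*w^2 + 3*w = (w + 3)*(w^3 + 2*w^2 + w) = (w + 1)*(w + 3)*(w^2 + w) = (w + 1)^2*(w + 3)*(w)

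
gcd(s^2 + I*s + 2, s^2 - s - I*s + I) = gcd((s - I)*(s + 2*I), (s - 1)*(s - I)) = s - I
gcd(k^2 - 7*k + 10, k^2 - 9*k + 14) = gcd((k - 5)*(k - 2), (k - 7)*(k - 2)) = k - 2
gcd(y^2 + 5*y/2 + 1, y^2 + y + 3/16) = 1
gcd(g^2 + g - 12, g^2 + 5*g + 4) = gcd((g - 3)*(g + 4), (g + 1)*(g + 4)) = g + 4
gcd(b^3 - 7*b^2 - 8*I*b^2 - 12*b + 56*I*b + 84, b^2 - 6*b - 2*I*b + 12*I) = b - 2*I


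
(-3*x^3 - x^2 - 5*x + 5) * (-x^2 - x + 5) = 3*x^5 + 4*x^4 - 9*x^3 - 5*x^2 - 30*x + 25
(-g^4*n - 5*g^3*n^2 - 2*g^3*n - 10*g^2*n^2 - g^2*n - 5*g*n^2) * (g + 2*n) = -g^5*n - 7*g^4*n^2 - 2*g^4*n - 10*g^3*n^3 - 14*g^3*n^2 - g^3*n - 20*g^2*n^3 - 7*g^2*n^2 - 10*g*n^3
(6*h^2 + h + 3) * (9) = 54*h^2 + 9*h + 27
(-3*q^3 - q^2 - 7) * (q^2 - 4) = -3*q^5 - q^4 + 12*q^3 - 3*q^2 + 28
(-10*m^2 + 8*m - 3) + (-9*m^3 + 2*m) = -9*m^3 - 10*m^2 + 10*m - 3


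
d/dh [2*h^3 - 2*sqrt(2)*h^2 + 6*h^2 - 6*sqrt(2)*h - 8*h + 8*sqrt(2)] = 6*h^2 - 4*sqrt(2)*h + 12*h - 6*sqrt(2) - 8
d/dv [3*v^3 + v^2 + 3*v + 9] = 9*v^2 + 2*v + 3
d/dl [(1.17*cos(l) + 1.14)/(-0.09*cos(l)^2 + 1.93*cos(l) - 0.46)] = (-0.1053*cos(l)^2 - 0.2052*cos(l) + 2.7384)*sin(l)/(0.0081*cos(l)^4 - 0.3474*cos(l)^3 + 3.8077*cos(l)^2 - 1.7756*cos(l) + 0.2116)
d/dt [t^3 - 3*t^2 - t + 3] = 3*t^2 - 6*t - 1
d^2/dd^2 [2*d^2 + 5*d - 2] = 4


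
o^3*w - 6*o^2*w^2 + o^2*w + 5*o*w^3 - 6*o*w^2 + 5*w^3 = (o - 5*w)*(o - w)*(o*w + w)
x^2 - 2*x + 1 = (x - 1)^2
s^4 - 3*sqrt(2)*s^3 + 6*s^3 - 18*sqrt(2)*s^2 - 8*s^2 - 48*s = s*(s + 6)*(s - 4*sqrt(2))*(s + sqrt(2))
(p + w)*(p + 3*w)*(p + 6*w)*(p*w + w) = p^4*w + 10*p^3*w^2 + p^3*w + 27*p^2*w^3 + 10*p^2*w^2 + 18*p*w^4 + 27*p*w^3 + 18*w^4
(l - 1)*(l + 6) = l^2 + 5*l - 6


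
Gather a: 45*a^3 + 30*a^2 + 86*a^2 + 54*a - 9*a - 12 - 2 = 45*a^3 + 116*a^2 + 45*a - 14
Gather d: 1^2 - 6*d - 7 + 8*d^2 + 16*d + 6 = 8*d^2 + 10*d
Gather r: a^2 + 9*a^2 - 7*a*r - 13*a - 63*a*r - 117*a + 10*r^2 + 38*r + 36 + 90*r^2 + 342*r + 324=10*a^2 - 130*a + 100*r^2 + r*(380 - 70*a) + 360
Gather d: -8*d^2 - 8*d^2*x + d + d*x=d^2*(-8*x - 8) + d*(x + 1)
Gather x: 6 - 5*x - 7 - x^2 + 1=-x^2 - 5*x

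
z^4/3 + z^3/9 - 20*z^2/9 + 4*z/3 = z*(z/3 + 1)*(z - 2)*(z - 2/3)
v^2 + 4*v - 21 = (v - 3)*(v + 7)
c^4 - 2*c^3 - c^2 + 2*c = c*(c - 2)*(c - 1)*(c + 1)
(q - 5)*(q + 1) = q^2 - 4*q - 5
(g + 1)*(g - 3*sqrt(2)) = g^2 - 3*sqrt(2)*g + g - 3*sqrt(2)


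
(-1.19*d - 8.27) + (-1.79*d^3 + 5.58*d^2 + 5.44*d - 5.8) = -1.79*d^3 + 5.58*d^2 + 4.25*d - 14.07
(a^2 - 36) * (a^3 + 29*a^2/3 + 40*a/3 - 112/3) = a^5 + 29*a^4/3 - 68*a^3/3 - 1156*a^2/3 - 480*a + 1344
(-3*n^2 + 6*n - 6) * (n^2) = -3*n^4 + 6*n^3 - 6*n^2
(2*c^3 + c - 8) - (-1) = 2*c^3 + c - 7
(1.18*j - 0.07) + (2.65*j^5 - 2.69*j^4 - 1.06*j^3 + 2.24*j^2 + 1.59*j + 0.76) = 2.65*j^5 - 2.69*j^4 - 1.06*j^3 + 2.24*j^2 + 2.77*j + 0.69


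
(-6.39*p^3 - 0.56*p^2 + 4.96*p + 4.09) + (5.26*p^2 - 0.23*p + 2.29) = -6.39*p^3 + 4.7*p^2 + 4.73*p + 6.38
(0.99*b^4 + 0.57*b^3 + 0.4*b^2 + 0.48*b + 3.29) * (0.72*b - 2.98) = 0.7128*b^5 - 2.5398*b^4 - 1.4106*b^3 - 0.8464*b^2 + 0.9384*b - 9.8042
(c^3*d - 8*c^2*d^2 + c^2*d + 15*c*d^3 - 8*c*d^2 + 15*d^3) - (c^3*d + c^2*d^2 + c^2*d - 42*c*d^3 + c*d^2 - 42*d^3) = -9*c^2*d^2 + 57*c*d^3 - 9*c*d^2 + 57*d^3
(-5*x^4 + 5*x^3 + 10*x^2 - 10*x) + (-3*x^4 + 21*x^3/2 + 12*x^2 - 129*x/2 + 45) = -8*x^4 + 31*x^3/2 + 22*x^2 - 149*x/2 + 45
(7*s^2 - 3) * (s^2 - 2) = 7*s^4 - 17*s^2 + 6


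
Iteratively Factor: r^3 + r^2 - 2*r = (r)*(r^2 + r - 2) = r*(r - 1)*(r + 2)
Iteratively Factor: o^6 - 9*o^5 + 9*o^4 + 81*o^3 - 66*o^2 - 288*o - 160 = (o - 4)*(o^5 - 5*o^4 - 11*o^3 + 37*o^2 + 82*o + 40) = (o - 4)*(o + 2)*(o^4 - 7*o^3 + 3*o^2 + 31*o + 20) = (o - 5)*(o - 4)*(o + 2)*(o^3 - 2*o^2 - 7*o - 4) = (o - 5)*(o - 4)*(o + 1)*(o + 2)*(o^2 - 3*o - 4) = (o - 5)*(o - 4)^2*(o + 1)*(o + 2)*(o + 1)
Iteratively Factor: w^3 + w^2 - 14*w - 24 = (w + 2)*(w^2 - w - 12) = (w + 2)*(w + 3)*(w - 4)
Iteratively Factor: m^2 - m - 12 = (m - 4)*(m + 3)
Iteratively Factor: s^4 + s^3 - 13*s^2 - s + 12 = (s - 1)*(s^3 + 2*s^2 - 11*s - 12) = (s - 1)*(s + 4)*(s^2 - 2*s - 3) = (s - 1)*(s + 1)*(s + 4)*(s - 3)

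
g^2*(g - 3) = g^3 - 3*g^2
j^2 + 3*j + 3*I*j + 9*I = (j + 3)*(j + 3*I)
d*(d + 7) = d^2 + 7*d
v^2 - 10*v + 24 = (v - 6)*(v - 4)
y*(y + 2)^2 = y^3 + 4*y^2 + 4*y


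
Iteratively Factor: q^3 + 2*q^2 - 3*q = (q - 1)*(q^2 + 3*q) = (q - 1)*(q + 3)*(q)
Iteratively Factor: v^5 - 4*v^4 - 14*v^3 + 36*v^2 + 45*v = (v + 3)*(v^4 - 7*v^3 + 7*v^2 + 15*v) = (v - 5)*(v + 3)*(v^3 - 2*v^2 - 3*v) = (v - 5)*(v + 1)*(v + 3)*(v^2 - 3*v) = (v - 5)*(v - 3)*(v + 1)*(v + 3)*(v)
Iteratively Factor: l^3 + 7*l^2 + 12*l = (l + 4)*(l^2 + 3*l) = l*(l + 4)*(l + 3)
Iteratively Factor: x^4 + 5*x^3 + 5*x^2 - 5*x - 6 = (x - 1)*(x^3 + 6*x^2 + 11*x + 6) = (x - 1)*(x + 1)*(x^2 + 5*x + 6) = (x - 1)*(x + 1)*(x + 2)*(x + 3)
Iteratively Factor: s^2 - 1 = (s + 1)*(s - 1)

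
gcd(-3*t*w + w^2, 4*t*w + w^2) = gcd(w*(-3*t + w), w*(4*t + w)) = w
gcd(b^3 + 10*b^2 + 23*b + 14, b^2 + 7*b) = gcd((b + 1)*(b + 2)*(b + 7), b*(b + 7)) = b + 7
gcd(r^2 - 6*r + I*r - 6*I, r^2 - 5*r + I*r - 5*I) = r + I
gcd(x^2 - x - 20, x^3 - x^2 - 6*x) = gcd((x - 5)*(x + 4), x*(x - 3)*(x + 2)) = 1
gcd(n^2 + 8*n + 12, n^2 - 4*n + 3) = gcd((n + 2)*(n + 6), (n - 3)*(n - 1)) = 1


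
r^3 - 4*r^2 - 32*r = r*(r - 8)*(r + 4)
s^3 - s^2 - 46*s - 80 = (s - 8)*(s + 2)*(s + 5)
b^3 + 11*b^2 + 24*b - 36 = (b - 1)*(b + 6)^2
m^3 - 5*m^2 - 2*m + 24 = (m - 4)*(m - 3)*(m + 2)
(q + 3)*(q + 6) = q^2 + 9*q + 18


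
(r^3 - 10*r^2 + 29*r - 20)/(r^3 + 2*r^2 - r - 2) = (r^2 - 9*r + 20)/(r^2 + 3*r + 2)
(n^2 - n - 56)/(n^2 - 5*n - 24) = (n + 7)/(n + 3)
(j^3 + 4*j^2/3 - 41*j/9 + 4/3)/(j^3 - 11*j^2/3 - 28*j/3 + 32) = (9*j^2 - 15*j + 4)/(3*(3*j^2 - 20*j + 32))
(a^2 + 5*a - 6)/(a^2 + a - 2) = (a + 6)/(a + 2)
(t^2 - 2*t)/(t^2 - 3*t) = (t - 2)/(t - 3)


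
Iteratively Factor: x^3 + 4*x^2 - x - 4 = (x + 1)*(x^2 + 3*x - 4) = (x - 1)*(x + 1)*(x + 4)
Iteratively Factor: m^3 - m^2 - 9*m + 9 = (m + 3)*(m^2 - 4*m + 3) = (m - 3)*(m + 3)*(m - 1)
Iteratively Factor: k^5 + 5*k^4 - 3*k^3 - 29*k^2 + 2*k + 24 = (k + 4)*(k^4 + k^3 - 7*k^2 - k + 6) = (k - 2)*(k + 4)*(k^3 + 3*k^2 - k - 3) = (k - 2)*(k + 3)*(k + 4)*(k^2 - 1) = (k - 2)*(k + 1)*(k + 3)*(k + 4)*(k - 1)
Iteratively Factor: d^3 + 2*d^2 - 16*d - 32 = (d + 4)*(d^2 - 2*d - 8) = (d + 2)*(d + 4)*(d - 4)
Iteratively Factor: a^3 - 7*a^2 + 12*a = (a)*(a^2 - 7*a + 12) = a*(a - 3)*(a - 4)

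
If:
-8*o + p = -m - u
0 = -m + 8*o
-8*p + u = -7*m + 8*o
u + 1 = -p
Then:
No Solution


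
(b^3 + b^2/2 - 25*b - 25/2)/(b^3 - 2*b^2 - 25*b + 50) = (b + 1/2)/(b - 2)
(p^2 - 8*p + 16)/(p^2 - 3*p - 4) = (p - 4)/(p + 1)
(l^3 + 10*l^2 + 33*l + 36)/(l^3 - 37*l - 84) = (l + 3)/(l - 7)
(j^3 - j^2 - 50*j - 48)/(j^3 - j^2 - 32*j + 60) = (j^2 - 7*j - 8)/(j^2 - 7*j + 10)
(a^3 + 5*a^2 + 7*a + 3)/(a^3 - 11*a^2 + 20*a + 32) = (a^2 + 4*a + 3)/(a^2 - 12*a + 32)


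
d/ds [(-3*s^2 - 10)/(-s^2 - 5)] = 10*s/(s^2 + 5)^2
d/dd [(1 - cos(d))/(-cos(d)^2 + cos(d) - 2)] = (cos(d)^2 - 2*cos(d) - 1)*sin(d)/(sin(d)^2 + cos(d) - 3)^2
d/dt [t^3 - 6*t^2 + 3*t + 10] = 3*t^2 - 12*t + 3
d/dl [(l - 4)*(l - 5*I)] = 2*l - 4 - 5*I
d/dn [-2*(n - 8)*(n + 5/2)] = 11 - 4*n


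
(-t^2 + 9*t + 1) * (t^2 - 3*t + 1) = -t^4 + 12*t^3 - 27*t^2 + 6*t + 1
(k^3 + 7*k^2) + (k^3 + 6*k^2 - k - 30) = 2*k^3 + 13*k^2 - k - 30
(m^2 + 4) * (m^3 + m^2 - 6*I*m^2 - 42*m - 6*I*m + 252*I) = m^5 + m^4 - 6*I*m^4 - 38*m^3 - 6*I*m^3 + 4*m^2 + 228*I*m^2 - 168*m - 24*I*m + 1008*I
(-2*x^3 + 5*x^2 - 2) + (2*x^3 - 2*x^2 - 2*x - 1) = 3*x^2 - 2*x - 3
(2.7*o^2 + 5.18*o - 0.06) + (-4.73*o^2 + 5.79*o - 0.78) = -2.03*o^2 + 10.97*o - 0.84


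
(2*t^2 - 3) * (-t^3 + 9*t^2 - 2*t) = -2*t^5 + 18*t^4 - t^3 - 27*t^2 + 6*t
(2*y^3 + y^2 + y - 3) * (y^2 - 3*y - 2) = 2*y^5 - 5*y^4 - 6*y^3 - 8*y^2 + 7*y + 6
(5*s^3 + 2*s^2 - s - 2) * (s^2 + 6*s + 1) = 5*s^5 + 32*s^4 + 16*s^3 - 6*s^2 - 13*s - 2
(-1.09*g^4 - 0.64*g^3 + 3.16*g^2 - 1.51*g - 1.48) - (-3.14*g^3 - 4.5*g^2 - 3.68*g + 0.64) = -1.09*g^4 + 2.5*g^3 + 7.66*g^2 + 2.17*g - 2.12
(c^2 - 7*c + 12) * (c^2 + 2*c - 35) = c^4 - 5*c^3 - 37*c^2 + 269*c - 420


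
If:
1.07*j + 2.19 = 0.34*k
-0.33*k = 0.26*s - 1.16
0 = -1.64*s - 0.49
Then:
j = -0.85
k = 3.75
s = -0.30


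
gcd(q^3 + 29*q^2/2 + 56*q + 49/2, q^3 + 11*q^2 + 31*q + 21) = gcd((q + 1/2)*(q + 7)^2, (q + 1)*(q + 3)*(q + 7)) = q + 7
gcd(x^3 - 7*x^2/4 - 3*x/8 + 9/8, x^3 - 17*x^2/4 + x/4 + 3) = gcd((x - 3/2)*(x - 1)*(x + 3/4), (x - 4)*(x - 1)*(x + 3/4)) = x^2 - x/4 - 3/4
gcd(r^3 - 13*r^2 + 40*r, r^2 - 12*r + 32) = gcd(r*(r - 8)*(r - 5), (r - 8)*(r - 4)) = r - 8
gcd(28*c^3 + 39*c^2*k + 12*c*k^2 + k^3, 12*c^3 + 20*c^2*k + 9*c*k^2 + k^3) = c + k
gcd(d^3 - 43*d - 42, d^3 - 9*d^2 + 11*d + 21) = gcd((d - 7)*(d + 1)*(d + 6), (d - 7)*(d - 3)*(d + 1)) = d^2 - 6*d - 7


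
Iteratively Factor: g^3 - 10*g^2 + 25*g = (g - 5)*(g^2 - 5*g) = g*(g - 5)*(g - 5)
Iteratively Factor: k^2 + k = (k + 1)*(k)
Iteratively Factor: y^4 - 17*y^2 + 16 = (y - 4)*(y^3 + 4*y^2 - y - 4) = (y - 4)*(y + 4)*(y^2 - 1) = (y - 4)*(y + 1)*(y + 4)*(y - 1)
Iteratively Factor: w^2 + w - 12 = (w + 4)*(w - 3)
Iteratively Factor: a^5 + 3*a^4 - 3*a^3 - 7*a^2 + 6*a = (a + 2)*(a^4 + a^3 - 5*a^2 + 3*a) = (a - 1)*(a + 2)*(a^3 + 2*a^2 - 3*a) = (a - 1)*(a + 2)*(a + 3)*(a^2 - a) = (a - 1)^2*(a + 2)*(a + 3)*(a)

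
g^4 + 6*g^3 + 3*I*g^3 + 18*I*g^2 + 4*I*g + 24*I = (g + 6)*(g - I)*(g + 2*I)^2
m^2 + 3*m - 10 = (m - 2)*(m + 5)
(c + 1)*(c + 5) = c^2 + 6*c + 5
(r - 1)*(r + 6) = r^2 + 5*r - 6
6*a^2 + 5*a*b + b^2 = (2*a + b)*(3*a + b)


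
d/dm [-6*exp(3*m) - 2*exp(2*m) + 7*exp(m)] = (-18*exp(2*m) - 4*exp(m) + 7)*exp(m)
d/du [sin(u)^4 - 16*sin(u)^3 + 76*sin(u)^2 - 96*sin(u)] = 4*(sin(u)^3 - 12*sin(u)^2 + 38*sin(u) - 24)*cos(u)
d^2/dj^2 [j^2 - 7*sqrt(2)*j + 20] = 2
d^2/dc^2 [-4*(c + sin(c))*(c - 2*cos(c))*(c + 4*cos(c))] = 4*c^2*sin(c) + 8*c^2*cos(c) + 32*c*sin(c) + 16*c*sin(2*c) - 16*c*cos(c) - 64*c*cos(2*c) - 24*c - 64*sin(2*c) - 72*sin(3*c) - 16*sqrt(2)*sin(c + pi/4) - 16*cos(2*c)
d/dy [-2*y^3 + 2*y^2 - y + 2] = -6*y^2 + 4*y - 1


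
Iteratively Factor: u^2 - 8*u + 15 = (u - 3)*(u - 5)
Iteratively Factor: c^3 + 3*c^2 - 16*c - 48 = (c - 4)*(c^2 + 7*c + 12) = (c - 4)*(c + 3)*(c + 4)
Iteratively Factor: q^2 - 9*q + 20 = (q - 4)*(q - 5)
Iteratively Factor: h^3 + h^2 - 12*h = (h - 3)*(h^2 + 4*h) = h*(h - 3)*(h + 4)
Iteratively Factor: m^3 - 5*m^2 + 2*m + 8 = (m - 4)*(m^2 - m - 2) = (m - 4)*(m - 2)*(m + 1)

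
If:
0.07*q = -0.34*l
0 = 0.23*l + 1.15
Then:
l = -5.00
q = 24.29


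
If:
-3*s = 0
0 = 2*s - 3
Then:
No Solution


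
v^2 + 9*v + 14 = (v + 2)*(v + 7)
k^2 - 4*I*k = k*(k - 4*I)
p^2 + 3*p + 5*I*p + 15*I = (p + 3)*(p + 5*I)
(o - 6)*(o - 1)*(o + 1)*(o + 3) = o^4 - 3*o^3 - 19*o^2 + 3*o + 18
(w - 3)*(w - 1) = w^2 - 4*w + 3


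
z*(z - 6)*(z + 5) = z^3 - z^2 - 30*z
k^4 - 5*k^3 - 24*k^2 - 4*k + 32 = (k - 8)*(k - 1)*(k + 2)^2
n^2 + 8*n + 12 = (n + 2)*(n + 6)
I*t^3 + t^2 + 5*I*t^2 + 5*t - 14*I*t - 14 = (t - 2)*(t + 7)*(I*t + 1)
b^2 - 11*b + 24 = (b - 8)*(b - 3)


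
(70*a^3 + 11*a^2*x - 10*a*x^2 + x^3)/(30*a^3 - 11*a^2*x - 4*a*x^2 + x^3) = (-14*a^2 - 5*a*x + x^2)/(-6*a^2 + a*x + x^2)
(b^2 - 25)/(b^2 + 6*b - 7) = (b^2 - 25)/(b^2 + 6*b - 7)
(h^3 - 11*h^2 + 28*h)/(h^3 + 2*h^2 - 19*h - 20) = h*(h - 7)/(h^2 + 6*h + 5)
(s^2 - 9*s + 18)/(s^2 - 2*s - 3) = (s - 6)/(s + 1)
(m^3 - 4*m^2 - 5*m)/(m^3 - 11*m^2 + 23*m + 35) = m/(m - 7)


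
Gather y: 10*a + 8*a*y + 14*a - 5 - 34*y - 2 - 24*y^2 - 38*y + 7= 24*a - 24*y^2 + y*(8*a - 72)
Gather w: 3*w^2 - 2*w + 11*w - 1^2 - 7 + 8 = 3*w^2 + 9*w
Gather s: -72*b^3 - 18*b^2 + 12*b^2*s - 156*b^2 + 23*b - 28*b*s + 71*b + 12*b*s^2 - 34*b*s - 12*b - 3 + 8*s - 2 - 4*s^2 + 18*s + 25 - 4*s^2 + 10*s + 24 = -72*b^3 - 174*b^2 + 82*b + s^2*(12*b - 8) + s*(12*b^2 - 62*b + 36) + 44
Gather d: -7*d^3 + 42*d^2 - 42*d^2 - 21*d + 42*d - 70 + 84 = -7*d^3 + 21*d + 14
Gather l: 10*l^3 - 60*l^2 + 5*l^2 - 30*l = 10*l^3 - 55*l^2 - 30*l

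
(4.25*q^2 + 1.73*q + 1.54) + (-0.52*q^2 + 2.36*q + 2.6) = 3.73*q^2 + 4.09*q + 4.14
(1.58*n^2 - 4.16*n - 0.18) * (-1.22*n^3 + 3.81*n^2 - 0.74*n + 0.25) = -1.9276*n^5 + 11.095*n^4 - 16.7992*n^3 + 2.7876*n^2 - 0.9068*n - 0.045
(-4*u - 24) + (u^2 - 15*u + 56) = u^2 - 19*u + 32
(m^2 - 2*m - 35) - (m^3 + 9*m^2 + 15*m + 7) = -m^3 - 8*m^2 - 17*m - 42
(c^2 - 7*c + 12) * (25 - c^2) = -c^4 + 7*c^3 + 13*c^2 - 175*c + 300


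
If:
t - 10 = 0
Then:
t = 10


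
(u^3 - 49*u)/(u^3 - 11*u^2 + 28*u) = (u + 7)/(u - 4)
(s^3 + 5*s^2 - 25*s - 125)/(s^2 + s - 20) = (s^2 - 25)/(s - 4)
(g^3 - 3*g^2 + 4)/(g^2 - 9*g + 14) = (g^2 - g - 2)/(g - 7)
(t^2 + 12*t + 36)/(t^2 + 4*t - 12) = (t + 6)/(t - 2)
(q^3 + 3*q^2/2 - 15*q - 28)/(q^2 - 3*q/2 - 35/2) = (q^2 - 2*q - 8)/(q - 5)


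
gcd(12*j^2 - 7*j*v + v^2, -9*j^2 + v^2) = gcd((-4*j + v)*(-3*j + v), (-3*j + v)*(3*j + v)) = -3*j + v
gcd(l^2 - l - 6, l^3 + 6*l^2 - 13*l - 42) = l^2 - l - 6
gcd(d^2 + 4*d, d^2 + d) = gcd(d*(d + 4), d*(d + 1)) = d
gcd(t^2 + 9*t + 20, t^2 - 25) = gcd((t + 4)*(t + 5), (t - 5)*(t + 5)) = t + 5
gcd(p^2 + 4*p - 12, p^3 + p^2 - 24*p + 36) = p^2 + 4*p - 12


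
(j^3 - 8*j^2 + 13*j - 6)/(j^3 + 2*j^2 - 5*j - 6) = (j^3 - 8*j^2 + 13*j - 6)/(j^3 + 2*j^2 - 5*j - 6)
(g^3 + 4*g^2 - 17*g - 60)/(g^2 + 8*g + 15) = g - 4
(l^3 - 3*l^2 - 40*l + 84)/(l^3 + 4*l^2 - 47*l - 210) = (l - 2)/(l + 5)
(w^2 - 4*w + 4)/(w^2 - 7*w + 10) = (w - 2)/(w - 5)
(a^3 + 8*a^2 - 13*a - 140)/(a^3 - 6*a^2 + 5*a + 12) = (a^2 + 12*a + 35)/(a^2 - 2*a - 3)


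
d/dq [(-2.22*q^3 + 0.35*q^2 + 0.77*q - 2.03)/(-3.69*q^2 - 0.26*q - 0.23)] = (8.1918*q^4 + 1.1544*q^3 + 4.2821*q^2 - 15.1424*q - 0.7049)/(13.6161*q^4 + 1.9188*q^3 + 1.765*q^2 + 0.1196*q + 0.0529)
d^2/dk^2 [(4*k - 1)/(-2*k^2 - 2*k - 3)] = 4*(-2*(2*k + 1)^2*(4*k - 1) + 3*(4*k + 1)*(2*k^2 + 2*k + 3))/(2*k^2 + 2*k + 3)^3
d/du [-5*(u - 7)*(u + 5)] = 10 - 10*u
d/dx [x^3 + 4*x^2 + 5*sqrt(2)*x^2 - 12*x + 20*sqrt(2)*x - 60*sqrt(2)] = 3*x^2 + 8*x + 10*sqrt(2)*x - 12 + 20*sqrt(2)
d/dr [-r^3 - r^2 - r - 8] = -3*r^2 - 2*r - 1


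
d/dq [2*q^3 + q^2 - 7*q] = 6*q^2 + 2*q - 7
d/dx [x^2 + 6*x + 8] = 2*x + 6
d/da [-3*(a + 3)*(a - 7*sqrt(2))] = -6*a - 9 + 21*sqrt(2)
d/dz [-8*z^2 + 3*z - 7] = 3 - 16*z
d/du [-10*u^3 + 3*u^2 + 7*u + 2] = -30*u^2 + 6*u + 7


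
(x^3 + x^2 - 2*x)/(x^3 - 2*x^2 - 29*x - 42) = x*(x - 1)/(x^2 - 4*x - 21)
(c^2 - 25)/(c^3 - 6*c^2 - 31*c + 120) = (c - 5)/(c^2 - 11*c + 24)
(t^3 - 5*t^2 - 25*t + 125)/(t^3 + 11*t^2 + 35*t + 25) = (t^2 - 10*t + 25)/(t^2 + 6*t + 5)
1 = 1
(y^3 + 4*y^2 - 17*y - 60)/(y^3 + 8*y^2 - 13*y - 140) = (y + 3)/(y + 7)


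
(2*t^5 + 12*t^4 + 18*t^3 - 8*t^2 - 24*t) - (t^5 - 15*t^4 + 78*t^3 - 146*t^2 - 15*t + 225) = t^5 + 27*t^4 - 60*t^3 + 138*t^2 - 9*t - 225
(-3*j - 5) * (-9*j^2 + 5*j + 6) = 27*j^3 + 30*j^2 - 43*j - 30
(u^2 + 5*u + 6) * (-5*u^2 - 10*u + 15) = -5*u^4 - 35*u^3 - 65*u^2 + 15*u + 90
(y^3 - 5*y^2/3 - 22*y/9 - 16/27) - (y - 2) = y^3 - 5*y^2/3 - 31*y/9 + 38/27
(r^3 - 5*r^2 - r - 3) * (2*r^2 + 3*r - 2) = 2*r^5 - 7*r^4 - 19*r^3 + r^2 - 7*r + 6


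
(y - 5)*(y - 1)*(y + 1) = y^3 - 5*y^2 - y + 5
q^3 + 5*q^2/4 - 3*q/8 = q*(q - 1/4)*(q + 3/2)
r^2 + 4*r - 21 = (r - 3)*(r + 7)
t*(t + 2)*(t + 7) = t^3 + 9*t^2 + 14*t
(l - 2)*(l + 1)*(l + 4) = l^3 + 3*l^2 - 6*l - 8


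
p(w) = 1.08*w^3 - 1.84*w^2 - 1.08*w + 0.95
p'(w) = 3.24*w^2 - 3.68*w - 1.08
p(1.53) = -1.14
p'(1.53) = 0.87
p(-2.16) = -16.19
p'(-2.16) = 21.99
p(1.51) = -1.16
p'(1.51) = 0.75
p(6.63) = 227.66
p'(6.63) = 116.94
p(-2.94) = -39.22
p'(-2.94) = 37.74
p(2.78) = 6.93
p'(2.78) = 13.73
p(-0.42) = 1.00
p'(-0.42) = 1.04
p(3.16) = 13.24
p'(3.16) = 19.64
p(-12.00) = -2117.29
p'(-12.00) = 509.64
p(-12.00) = -2117.29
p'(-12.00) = 509.64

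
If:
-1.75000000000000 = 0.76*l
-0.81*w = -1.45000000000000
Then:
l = -2.30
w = 1.79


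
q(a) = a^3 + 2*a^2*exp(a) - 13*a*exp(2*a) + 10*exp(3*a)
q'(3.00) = 207010.06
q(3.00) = 65685.66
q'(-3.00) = 27.46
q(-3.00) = -26.01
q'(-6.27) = 118.04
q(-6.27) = -246.34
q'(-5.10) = 78.23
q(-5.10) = -132.33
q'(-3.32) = 33.48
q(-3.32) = -35.74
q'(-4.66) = 65.39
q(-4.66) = -100.78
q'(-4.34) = 56.79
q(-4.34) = -81.25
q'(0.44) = 57.30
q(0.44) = 24.33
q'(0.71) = 131.63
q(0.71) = 48.37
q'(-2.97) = 26.93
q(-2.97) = -25.19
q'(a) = 2*a^2*exp(a) + 3*a^2 - 26*a*exp(2*a) + 4*a*exp(a) + 30*exp(3*a) - 13*exp(2*a)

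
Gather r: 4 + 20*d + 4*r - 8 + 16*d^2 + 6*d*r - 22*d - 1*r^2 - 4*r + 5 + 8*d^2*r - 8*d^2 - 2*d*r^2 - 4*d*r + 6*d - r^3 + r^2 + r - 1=8*d^2 - 2*d*r^2 + 4*d - r^3 + r*(8*d^2 + 2*d + 1)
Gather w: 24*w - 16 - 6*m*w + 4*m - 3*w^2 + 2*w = 4*m - 3*w^2 + w*(26 - 6*m) - 16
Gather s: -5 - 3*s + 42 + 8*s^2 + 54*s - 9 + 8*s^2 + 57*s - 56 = 16*s^2 + 108*s - 28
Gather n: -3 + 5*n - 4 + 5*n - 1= 10*n - 8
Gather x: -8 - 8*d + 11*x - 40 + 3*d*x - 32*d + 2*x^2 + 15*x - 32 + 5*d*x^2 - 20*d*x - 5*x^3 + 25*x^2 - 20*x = -40*d - 5*x^3 + x^2*(5*d + 27) + x*(6 - 17*d) - 80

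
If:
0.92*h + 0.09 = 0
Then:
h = -0.10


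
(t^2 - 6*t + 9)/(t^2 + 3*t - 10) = (t^2 - 6*t + 9)/(t^2 + 3*t - 10)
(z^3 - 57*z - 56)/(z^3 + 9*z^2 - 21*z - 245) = (z^2 - 7*z - 8)/(z^2 + 2*z - 35)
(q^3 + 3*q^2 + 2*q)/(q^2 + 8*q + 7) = q*(q + 2)/(q + 7)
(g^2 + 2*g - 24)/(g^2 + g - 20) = (g + 6)/(g + 5)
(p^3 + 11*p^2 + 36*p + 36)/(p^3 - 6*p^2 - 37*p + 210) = (p^2 + 5*p + 6)/(p^2 - 12*p + 35)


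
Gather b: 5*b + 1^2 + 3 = 5*b + 4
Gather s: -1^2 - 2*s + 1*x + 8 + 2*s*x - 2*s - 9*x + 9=s*(2*x - 4) - 8*x + 16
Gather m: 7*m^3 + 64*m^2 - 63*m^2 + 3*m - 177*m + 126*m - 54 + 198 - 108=7*m^3 + m^2 - 48*m + 36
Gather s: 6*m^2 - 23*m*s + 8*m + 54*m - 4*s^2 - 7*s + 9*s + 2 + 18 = 6*m^2 + 62*m - 4*s^2 + s*(2 - 23*m) + 20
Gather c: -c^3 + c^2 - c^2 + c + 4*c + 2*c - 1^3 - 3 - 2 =-c^3 + 7*c - 6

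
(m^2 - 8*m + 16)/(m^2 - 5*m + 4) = (m - 4)/(m - 1)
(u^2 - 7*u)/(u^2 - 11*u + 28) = u/(u - 4)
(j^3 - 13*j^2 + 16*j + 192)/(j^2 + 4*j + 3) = (j^2 - 16*j + 64)/(j + 1)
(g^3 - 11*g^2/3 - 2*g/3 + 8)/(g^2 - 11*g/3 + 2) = (3*g^2 - 2*g - 8)/(3*g - 2)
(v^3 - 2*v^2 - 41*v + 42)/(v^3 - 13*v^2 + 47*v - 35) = (v + 6)/(v - 5)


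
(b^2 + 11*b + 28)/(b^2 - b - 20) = (b + 7)/(b - 5)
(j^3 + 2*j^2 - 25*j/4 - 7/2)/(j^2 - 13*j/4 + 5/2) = (4*j^2 + 16*j + 7)/(4*j - 5)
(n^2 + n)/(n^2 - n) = (n + 1)/(n - 1)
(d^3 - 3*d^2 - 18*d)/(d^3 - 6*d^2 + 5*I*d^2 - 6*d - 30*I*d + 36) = d*(d + 3)/(d^2 + 5*I*d - 6)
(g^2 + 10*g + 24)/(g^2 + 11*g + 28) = (g + 6)/(g + 7)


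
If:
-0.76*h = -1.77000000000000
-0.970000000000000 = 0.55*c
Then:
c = -1.76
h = 2.33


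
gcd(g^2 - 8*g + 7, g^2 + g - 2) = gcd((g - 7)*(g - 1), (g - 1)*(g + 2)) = g - 1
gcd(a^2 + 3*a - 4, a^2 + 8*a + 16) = a + 4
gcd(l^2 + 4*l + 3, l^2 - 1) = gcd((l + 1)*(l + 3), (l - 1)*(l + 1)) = l + 1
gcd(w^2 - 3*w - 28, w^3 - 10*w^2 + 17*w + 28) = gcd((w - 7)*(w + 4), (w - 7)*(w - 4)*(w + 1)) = w - 7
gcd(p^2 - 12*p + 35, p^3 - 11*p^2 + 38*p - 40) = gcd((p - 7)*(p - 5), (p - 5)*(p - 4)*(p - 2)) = p - 5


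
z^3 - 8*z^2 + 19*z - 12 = (z - 4)*(z - 3)*(z - 1)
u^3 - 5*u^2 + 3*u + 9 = (u - 3)^2*(u + 1)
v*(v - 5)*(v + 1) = v^3 - 4*v^2 - 5*v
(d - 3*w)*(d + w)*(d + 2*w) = d^3 - 7*d*w^2 - 6*w^3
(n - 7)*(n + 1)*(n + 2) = n^3 - 4*n^2 - 19*n - 14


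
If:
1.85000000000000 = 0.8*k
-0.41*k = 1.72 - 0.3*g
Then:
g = 8.89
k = 2.31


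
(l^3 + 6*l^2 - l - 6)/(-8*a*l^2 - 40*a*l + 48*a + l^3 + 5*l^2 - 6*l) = (-l - 1)/(8*a - l)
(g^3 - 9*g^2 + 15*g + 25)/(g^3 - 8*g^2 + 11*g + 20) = (g - 5)/(g - 4)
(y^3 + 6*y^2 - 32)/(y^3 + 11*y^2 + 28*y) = (y^2 + 2*y - 8)/(y*(y + 7))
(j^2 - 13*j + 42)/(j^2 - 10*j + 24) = (j - 7)/(j - 4)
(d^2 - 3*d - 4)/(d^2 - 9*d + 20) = (d + 1)/(d - 5)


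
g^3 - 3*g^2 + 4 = (g - 2)^2*(g + 1)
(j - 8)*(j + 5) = j^2 - 3*j - 40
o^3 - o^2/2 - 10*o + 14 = (o - 2)^2*(o + 7/2)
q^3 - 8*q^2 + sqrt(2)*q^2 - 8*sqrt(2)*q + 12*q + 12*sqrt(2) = (q - 6)*(q - 2)*(q + sqrt(2))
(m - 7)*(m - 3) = m^2 - 10*m + 21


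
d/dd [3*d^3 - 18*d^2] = 9*d*(d - 4)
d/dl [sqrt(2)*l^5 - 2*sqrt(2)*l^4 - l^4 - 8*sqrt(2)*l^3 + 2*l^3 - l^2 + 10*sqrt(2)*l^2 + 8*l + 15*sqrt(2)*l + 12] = 5*sqrt(2)*l^4 - 8*sqrt(2)*l^3 - 4*l^3 - 24*sqrt(2)*l^2 + 6*l^2 - 2*l + 20*sqrt(2)*l + 8 + 15*sqrt(2)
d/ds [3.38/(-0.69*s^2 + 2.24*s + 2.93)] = (4.6644*s - 7.5712)/(-0.69*s^2 + 2.24*s + 2.93)^2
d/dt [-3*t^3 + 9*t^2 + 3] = 9*t*(2 - t)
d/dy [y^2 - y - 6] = 2*y - 1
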